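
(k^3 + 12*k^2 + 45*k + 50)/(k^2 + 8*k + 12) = (k^2 + 10*k + 25)/(k + 6)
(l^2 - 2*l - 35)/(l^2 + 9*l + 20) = (l - 7)/(l + 4)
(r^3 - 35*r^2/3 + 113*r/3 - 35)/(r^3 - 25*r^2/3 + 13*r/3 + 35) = (3*r - 5)/(3*r + 5)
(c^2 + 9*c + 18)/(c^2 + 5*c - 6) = (c + 3)/(c - 1)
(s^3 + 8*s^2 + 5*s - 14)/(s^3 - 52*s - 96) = (s^2 + 6*s - 7)/(s^2 - 2*s - 48)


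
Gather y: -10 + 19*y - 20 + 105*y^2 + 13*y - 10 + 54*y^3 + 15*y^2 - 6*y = 54*y^3 + 120*y^2 + 26*y - 40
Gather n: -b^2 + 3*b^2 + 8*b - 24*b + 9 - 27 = 2*b^2 - 16*b - 18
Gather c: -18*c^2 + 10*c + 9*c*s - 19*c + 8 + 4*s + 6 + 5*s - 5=-18*c^2 + c*(9*s - 9) + 9*s + 9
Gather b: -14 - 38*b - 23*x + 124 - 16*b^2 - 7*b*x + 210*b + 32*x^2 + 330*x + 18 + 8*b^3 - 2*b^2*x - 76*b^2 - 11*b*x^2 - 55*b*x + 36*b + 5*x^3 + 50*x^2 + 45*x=8*b^3 + b^2*(-2*x - 92) + b*(-11*x^2 - 62*x + 208) + 5*x^3 + 82*x^2 + 352*x + 128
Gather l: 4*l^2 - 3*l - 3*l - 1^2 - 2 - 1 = 4*l^2 - 6*l - 4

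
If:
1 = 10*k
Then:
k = 1/10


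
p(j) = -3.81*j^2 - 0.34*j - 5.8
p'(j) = -7.62*j - 0.34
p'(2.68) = -20.76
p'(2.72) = -21.07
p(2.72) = -34.91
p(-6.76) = -177.61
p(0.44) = -6.69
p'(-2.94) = 22.06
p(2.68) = -34.08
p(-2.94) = -37.73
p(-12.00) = -550.36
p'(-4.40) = 33.19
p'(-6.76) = 51.17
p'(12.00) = -91.78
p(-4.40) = -78.07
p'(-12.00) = 91.10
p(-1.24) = -11.24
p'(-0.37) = 2.48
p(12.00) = -558.52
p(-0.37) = -6.20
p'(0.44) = -3.69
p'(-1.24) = 9.11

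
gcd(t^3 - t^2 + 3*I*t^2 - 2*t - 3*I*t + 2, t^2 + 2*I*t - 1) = t + I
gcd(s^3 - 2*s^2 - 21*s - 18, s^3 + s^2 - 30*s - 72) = s^2 - 3*s - 18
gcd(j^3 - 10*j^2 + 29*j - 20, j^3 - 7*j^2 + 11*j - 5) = j^2 - 6*j + 5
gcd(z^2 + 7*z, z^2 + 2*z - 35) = z + 7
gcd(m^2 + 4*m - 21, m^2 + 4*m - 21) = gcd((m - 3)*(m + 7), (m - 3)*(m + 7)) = m^2 + 4*m - 21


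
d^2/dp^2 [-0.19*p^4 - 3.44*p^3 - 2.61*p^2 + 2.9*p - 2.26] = -2.28*p^2 - 20.64*p - 5.22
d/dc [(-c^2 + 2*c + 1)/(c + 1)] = (-c^2 - 2*c + 1)/(c^2 + 2*c + 1)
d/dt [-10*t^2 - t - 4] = -20*t - 1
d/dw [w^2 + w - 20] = 2*w + 1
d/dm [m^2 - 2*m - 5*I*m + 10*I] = 2*m - 2 - 5*I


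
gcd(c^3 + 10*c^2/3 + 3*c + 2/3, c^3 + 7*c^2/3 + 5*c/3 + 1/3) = c^2 + 4*c/3 + 1/3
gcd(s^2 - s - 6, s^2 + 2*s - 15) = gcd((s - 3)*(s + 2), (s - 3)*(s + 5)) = s - 3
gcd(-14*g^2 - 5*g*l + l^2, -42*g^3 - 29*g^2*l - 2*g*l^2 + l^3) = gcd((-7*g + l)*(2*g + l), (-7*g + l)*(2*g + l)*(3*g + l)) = 14*g^2 + 5*g*l - l^2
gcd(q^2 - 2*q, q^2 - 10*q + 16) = q - 2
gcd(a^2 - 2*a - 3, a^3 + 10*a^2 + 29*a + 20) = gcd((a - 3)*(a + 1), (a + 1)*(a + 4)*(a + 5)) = a + 1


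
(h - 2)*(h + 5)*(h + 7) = h^3 + 10*h^2 + 11*h - 70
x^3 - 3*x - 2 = (x - 2)*(x + 1)^2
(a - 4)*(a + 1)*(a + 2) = a^3 - a^2 - 10*a - 8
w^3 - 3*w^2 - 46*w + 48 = (w - 8)*(w - 1)*(w + 6)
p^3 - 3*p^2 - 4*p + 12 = (p - 3)*(p - 2)*(p + 2)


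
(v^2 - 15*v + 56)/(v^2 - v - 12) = (-v^2 + 15*v - 56)/(-v^2 + v + 12)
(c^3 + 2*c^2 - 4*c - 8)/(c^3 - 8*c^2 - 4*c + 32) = (c + 2)/(c - 8)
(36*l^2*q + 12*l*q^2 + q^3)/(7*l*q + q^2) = (36*l^2 + 12*l*q + q^2)/(7*l + q)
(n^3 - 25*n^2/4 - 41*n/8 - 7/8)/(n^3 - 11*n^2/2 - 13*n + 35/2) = (8*n^2 + 6*n + 1)/(4*(2*n^2 + 3*n - 5))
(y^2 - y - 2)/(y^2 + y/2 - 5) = 2*(y + 1)/(2*y + 5)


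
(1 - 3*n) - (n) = 1 - 4*n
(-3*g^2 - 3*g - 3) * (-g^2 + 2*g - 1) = 3*g^4 - 3*g^3 - 3*g + 3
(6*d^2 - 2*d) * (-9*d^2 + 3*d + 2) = -54*d^4 + 36*d^3 + 6*d^2 - 4*d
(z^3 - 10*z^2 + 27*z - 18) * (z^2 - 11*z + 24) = z^5 - 21*z^4 + 161*z^3 - 555*z^2 + 846*z - 432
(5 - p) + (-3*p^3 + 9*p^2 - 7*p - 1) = -3*p^3 + 9*p^2 - 8*p + 4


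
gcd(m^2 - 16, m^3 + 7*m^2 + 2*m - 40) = m + 4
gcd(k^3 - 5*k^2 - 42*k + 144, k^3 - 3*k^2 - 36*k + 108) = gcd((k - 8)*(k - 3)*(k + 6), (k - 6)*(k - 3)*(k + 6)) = k^2 + 3*k - 18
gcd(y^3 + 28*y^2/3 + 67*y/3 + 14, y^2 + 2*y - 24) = y + 6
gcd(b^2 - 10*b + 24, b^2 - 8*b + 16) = b - 4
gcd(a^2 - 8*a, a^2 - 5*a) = a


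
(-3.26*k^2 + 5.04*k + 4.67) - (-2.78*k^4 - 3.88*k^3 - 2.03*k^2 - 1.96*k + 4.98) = 2.78*k^4 + 3.88*k^3 - 1.23*k^2 + 7.0*k - 0.31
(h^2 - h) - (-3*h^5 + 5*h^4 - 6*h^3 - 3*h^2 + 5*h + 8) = 3*h^5 - 5*h^4 + 6*h^3 + 4*h^2 - 6*h - 8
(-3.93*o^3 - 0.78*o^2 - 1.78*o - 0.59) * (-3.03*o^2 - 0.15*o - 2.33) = 11.9079*o^5 + 2.9529*o^4 + 14.6673*o^3 + 3.8721*o^2 + 4.2359*o + 1.3747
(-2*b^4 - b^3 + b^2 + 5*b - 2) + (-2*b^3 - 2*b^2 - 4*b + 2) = -2*b^4 - 3*b^3 - b^2 + b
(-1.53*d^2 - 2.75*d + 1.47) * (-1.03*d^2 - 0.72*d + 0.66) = 1.5759*d^4 + 3.9341*d^3 - 0.5439*d^2 - 2.8734*d + 0.9702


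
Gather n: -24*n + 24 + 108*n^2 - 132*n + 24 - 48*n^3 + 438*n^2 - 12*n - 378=-48*n^3 + 546*n^2 - 168*n - 330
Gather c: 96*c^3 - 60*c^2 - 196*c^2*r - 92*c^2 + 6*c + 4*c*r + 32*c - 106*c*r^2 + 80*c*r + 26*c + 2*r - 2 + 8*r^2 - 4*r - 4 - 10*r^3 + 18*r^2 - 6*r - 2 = 96*c^3 + c^2*(-196*r - 152) + c*(-106*r^2 + 84*r + 64) - 10*r^3 + 26*r^2 - 8*r - 8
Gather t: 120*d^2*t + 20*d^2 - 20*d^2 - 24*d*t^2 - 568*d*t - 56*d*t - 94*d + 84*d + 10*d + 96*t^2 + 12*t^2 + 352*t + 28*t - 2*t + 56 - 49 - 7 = t^2*(108 - 24*d) + t*(120*d^2 - 624*d + 378)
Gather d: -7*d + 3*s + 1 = -7*d + 3*s + 1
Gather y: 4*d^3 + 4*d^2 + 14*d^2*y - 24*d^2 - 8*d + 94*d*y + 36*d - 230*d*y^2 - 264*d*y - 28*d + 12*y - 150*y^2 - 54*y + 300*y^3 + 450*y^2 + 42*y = 4*d^3 - 20*d^2 + 300*y^3 + y^2*(300 - 230*d) + y*(14*d^2 - 170*d)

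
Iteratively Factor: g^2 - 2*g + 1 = (g - 1)*(g - 1)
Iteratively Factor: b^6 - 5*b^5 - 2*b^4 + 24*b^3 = (b)*(b^5 - 5*b^4 - 2*b^3 + 24*b^2) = b*(b + 2)*(b^4 - 7*b^3 + 12*b^2) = b^2*(b + 2)*(b^3 - 7*b^2 + 12*b) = b^3*(b + 2)*(b^2 - 7*b + 12) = b^3*(b - 3)*(b + 2)*(b - 4)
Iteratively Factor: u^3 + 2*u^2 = (u)*(u^2 + 2*u) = u^2*(u + 2)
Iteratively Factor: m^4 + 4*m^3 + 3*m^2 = (m + 3)*(m^3 + m^2) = m*(m + 3)*(m^2 + m) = m^2*(m + 3)*(m + 1)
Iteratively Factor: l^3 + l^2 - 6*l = (l)*(l^2 + l - 6) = l*(l - 2)*(l + 3)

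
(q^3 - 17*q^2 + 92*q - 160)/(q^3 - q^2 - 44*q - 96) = (q^2 - 9*q + 20)/(q^2 + 7*q + 12)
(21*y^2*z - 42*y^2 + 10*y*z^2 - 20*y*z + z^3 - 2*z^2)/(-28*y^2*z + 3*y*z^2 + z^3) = (-3*y*z + 6*y - z^2 + 2*z)/(z*(4*y - z))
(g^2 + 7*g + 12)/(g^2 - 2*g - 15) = (g + 4)/(g - 5)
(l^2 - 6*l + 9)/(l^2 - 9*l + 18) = (l - 3)/(l - 6)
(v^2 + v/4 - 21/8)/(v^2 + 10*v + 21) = (v^2 + v/4 - 21/8)/(v^2 + 10*v + 21)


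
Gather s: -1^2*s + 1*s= 0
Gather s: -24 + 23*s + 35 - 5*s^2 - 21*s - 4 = -5*s^2 + 2*s + 7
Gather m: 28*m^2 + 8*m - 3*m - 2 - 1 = 28*m^2 + 5*m - 3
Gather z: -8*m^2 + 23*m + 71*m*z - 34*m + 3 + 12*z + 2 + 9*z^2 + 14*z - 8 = -8*m^2 - 11*m + 9*z^2 + z*(71*m + 26) - 3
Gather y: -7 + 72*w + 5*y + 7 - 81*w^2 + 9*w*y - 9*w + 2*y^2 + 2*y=-81*w^2 + 63*w + 2*y^2 + y*(9*w + 7)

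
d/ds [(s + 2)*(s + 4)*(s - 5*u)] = 3*s^2 - 10*s*u + 12*s - 30*u + 8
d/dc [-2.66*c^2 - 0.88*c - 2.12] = -5.32*c - 0.88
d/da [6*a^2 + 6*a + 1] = 12*a + 6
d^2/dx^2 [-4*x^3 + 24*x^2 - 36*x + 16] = 48 - 24*x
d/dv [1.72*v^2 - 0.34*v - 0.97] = 3.44*v - 0.34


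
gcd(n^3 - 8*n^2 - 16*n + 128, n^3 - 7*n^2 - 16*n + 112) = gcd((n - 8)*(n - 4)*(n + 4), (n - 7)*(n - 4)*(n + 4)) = n^2 - 16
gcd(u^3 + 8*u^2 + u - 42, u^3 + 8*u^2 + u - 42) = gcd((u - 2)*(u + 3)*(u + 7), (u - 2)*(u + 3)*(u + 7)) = u^3 + 8*u^2 + u - 42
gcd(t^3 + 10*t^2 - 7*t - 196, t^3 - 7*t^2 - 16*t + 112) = t - 4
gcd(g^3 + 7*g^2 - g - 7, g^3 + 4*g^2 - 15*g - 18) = g + 1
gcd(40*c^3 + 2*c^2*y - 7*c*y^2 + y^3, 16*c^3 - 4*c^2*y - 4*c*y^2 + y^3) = -8*c^2 - 2*c*y + y^2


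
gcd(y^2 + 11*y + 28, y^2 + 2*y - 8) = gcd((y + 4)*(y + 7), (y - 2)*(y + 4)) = y + 4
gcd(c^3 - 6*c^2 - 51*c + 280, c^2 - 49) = c + 7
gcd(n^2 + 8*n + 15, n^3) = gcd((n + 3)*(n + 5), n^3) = 1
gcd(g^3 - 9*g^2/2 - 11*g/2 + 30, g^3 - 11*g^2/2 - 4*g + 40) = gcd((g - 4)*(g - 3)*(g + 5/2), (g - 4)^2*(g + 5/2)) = g^2 - 3*g/2 - 10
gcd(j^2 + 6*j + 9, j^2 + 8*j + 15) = j + 3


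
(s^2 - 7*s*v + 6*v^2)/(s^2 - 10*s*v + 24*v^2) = (s - v)/(s - 4*v)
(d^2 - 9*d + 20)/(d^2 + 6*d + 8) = (d^2 - 9*d + 20)/(d^2 + 6*d + 8)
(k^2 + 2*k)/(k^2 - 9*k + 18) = k*(k + 2)/(k^2 - 9*k + 18)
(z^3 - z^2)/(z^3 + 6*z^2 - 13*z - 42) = z^2*(z - 1)/(z^3 + 6*z^2 - 13*z - 42)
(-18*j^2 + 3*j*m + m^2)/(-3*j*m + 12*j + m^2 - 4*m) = (6*j + m)/(m - 4)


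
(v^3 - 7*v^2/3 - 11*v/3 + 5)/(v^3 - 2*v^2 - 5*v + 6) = (v + 5/3)/(v + 2)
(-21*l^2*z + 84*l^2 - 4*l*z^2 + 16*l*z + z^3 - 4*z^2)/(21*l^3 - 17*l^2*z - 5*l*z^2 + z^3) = (z - 4)/(-l + z)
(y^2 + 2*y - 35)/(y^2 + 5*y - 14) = (y - 5)/(y - 2)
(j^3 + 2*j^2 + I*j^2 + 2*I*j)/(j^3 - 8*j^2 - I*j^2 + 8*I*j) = (j^2 + j*(2 + I) + 2*I)/(j^2 - j*(8 + I) + 8*I)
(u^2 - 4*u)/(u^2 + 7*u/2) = 2*(u - 4)/(2*u + 7)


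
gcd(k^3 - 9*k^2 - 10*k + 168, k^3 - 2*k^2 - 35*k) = k - 7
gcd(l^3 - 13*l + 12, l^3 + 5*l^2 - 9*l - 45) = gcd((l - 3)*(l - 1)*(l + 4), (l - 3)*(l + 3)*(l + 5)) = l - 3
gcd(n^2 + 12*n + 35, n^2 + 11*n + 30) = n + 5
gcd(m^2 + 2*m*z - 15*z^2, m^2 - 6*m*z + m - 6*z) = 1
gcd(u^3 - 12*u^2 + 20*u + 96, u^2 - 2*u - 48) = u - 8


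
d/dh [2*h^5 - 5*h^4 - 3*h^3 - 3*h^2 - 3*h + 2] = 10*h^4 - 20*h^3 - 9*h^2 - 6*h - 3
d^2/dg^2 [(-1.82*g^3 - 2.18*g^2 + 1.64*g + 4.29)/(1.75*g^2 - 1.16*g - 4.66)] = (-7.105427357601e-15*g^5 + 7.105427357601e-15*g^4 - 33.3879839999999*g^3 - 86.867802*g^2 - 209.141352*g - 30.895236)/(5.359375*g^6 - 10.6575*g^5 - 35.74935*g^4 + 55.197904*g^3 + 95.195412*g^2 - 75.570288*g - 101.194696)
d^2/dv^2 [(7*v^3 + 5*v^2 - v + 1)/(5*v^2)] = 2*(3 - v)/(5*v^4)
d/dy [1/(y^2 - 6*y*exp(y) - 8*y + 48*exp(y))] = 2*(3*y*exp(y) - y - 21*exp(y) + 4)/(y^2 - 6*y*exp(y) - 8*y + 48*exp(y))^2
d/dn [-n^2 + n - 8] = 1 - 2*n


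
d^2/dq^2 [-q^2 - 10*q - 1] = -2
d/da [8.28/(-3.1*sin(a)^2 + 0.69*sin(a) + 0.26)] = (51.336*sin(a) - 5.7132)*cos(a)/(-3.1*sin(a)^2 + 0.69*sin(a) + 0.26)^2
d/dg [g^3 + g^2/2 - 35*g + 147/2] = 3*g^2 + g - 35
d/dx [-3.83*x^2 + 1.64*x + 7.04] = 1.64 - 7.66*x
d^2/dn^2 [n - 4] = 0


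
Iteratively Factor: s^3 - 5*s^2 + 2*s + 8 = (s + 1)*(s^2 - 6*s + 8) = (s - 2)*(s + 1)*(s - 4)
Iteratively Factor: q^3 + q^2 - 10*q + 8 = (q - 2)*(q^2 + 3*q - 4) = (q - 2)*(q - 1)*(q + 4)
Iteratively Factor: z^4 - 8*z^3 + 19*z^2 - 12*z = (z - 3)*(z^3 - 5*z^2 + 4*z) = (z - 3)*(z - 1)*(z^2 - 4*z) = (z - 4)*(z - 3)*(z - 1)*(z)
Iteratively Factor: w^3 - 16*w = (w)*(w^2 - 16) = w*(w - 4)*(w + 4)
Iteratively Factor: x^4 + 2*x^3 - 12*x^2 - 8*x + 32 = (x + 2)*(x^3 - 12*x + 16) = (x + 2)*(x + 4)*(x^2 - 4*x + 4) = (x - 2)*(x + 2)*(x + 4)*(x - 2)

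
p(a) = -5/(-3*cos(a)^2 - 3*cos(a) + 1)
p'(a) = -5*(-6*sin(a)*cos(a) - 3*sin(a))/(-3*cos(a)^2 - 3*cos(a) + 1)^2 = 15*(2*cos(a) + 1)*sin(a)/(3*cos(a)^2 + 3*cos(a) - 1)^2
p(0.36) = 1.13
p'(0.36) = 0.77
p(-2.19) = -2.89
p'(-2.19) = 0.66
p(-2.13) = -2.86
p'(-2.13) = 0.25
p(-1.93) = -2.97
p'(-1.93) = -1.47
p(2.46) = -3.29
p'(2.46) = -2.26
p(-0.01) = 1.00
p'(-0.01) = -0.02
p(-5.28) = 3.38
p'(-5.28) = 11.98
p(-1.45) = -8.40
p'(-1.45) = -52.21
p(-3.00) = -4.86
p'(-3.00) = 1.96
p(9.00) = -4.02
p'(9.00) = -3.29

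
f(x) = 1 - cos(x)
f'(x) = sin(x)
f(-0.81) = 0.31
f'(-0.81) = -0.72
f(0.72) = 0.25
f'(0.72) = 0.66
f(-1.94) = 1.36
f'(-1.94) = -0.93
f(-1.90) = 1.32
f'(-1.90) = -0.95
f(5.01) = 0.71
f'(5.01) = -0.96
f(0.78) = 0.29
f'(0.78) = 0.70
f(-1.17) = 0.61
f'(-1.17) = -0.92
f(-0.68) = 0.22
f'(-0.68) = -0.63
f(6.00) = 0.04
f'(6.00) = -0.28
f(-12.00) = 0.16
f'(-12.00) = 0.54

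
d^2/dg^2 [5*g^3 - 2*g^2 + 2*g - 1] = 30*g - 4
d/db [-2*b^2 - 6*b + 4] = -4*b - 6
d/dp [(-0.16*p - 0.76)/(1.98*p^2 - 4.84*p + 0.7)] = (0.3168*p^2 + 3.0096*p - 3.7904)/(3.9204*p^4 - 19.1664*p^3 + 26.1976*p^2 - 6.776*p + 0.49)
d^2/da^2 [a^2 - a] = 2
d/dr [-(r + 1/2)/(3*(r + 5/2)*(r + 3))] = (4*r^2 + 4*r - 19)/(3*(4*r^4 + 44*r^3 + 181*r^2 + 330*r + 225))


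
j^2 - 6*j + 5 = (j - 5)*(j - 1)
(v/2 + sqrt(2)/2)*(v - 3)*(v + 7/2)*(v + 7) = v^4/2 + sqrt(2)*v^3/2 + 15*v^3/4 - 7*v^2/2 + 15*sqrt(2)*v^2/4 - 147*v/4 - 7*sqrt(2)*v/2 - 147*sqrt(2)/4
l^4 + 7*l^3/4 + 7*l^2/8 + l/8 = l*(l + 1/4)*(l + 1/2)*(l + 1)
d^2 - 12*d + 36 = (d - 6)^2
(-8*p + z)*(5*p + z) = -40*p^2 - 3*p*z + z^2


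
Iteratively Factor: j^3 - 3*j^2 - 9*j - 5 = (j - 5)*(j^2 + 2*j + 1) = (j - 5)*(j + 1)*(j + 1)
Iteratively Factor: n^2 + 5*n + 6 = (n + 2)*(n + 3)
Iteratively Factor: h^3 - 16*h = (h - 4)*(h^2 + 4*h) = (h - 4)*(h + 4)*(h)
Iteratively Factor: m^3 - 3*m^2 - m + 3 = (m - 1)*(m^2 - 2*m - 3) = (m - 1)*(m + 1)*(m - 3)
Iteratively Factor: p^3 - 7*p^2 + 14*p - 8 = (p - 2)*(p^2 - 5*p + 4) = (p - 4)*(p - 2)*(p - 1)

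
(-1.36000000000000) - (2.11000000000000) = -3.47000000000000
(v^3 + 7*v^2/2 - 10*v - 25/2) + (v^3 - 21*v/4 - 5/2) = 2*v^3 + 7*v^2/2 - 61*v/4 - 15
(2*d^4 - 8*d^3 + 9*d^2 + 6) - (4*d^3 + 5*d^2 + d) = 2*d^4 - 12*d^3 + 4*d^2 - d + 6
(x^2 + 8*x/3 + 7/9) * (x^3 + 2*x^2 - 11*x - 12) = x^5 + 14*x^4/3 - 44*x^3/9 - 358*x^2/9 - 365*x/9 - 28/3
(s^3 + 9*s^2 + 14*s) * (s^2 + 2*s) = s^5 + 11*s^4 + 32*s^3 + 28*s^2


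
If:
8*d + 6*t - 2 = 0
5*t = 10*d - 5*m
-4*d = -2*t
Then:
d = 1/10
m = 0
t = 1/5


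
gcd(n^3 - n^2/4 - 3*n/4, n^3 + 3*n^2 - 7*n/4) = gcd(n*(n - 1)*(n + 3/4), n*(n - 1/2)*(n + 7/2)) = n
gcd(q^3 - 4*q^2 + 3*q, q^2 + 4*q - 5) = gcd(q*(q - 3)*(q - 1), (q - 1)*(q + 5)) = q - 1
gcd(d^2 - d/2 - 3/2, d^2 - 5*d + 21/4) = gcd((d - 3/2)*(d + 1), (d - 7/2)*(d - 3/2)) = d - 3/2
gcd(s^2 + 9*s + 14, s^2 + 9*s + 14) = s^2 + 9*s + 14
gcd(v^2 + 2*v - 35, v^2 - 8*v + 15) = v - 5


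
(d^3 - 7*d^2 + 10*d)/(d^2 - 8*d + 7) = d*(d^2 - 7*d + 10)/(d^2 - 8*d + 7)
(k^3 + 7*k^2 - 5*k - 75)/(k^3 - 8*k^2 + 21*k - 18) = (k^2 + 10*k + 25)/(k^2 - 5*k + 6)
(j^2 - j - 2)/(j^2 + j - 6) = (j + 1)/(j + 3)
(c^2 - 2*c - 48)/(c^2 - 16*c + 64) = (c + 6)/(c - 8)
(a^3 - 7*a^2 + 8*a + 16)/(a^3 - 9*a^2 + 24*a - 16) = (a + 1)/(a - 1)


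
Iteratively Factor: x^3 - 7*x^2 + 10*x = (x - 2)*(x^2 - 5*x) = x*(x - 2)*(x - 5)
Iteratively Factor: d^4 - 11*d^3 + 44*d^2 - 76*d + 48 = (d - 2)*(d^3 - 9*d^2 + 26*d - 24) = (d - 3)*(d - 2)*(d^2 - 6*d + 8) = (d - 4)*(d - 3)*(d - 2)*(d - 2)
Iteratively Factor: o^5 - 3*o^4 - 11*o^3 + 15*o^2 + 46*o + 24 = (o - 4)*(o^4 + o^3 - 7*o^2 - 13*o - 6) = (o - 4)*(o - 3)*(o^3 + 4*o^2 + 5*o + 2) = (o - 4)*(o - 3)*(o + 2)*(o^2 + 2*o + 1) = (o - 4)*(o - 3)*(o + 1)*(o + 2)*(o + 1)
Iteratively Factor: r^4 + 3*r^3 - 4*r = (r - 1)*(r^3 + 4*r^2 + 4*r) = r*(r - 1)*(r^2 + 4*r + 4) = r*(r - 1)*(r + 2)*(r + 2)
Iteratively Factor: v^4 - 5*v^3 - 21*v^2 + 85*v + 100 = (v + 4)*(v^3 - 9*v^2 + 15*v + 25) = (v - 5)*(v + 4)*(v^2 - 4*v - 5) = (v - 5)^2*(v + 4)*(v + 1)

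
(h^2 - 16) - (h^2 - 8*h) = 8*h - 16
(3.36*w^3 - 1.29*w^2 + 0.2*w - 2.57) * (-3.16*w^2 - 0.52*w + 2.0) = -10.6176*w^5 + 2.3292*w^4 + 6.7588*w^3 + 5.4372*w^2 + 1.7364*w - 5.14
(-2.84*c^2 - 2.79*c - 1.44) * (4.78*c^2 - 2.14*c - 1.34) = -13.5752*c^4 - 7.2586*c^3 + 2.893*c^2 + 6.8202*c + 1.9296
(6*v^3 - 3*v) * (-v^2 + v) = -6*v^5 + 6*v^4 + 3*v^3 - 3*v^2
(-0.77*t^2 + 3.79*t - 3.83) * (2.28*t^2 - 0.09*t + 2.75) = -1.7556*t^4 + 8.7105*t^3 - 11.191*t^2 + 10.7672*t - 10.5325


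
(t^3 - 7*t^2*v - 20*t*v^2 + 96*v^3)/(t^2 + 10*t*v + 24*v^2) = (t^2 - 11*t*v + 24*v^2)/(t + 6*v)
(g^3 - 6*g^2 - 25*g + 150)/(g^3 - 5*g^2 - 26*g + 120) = (g - 5)/(g - 4)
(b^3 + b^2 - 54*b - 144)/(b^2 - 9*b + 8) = (b^2 + 9*b + 18)/(b - 1)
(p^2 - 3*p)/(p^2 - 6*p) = (p - 3)/(p - 6)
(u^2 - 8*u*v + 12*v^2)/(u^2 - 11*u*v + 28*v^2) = (u^2 - 8*u*v + 12*v^2)/(u^2 - 11*u*v + 28*v^2)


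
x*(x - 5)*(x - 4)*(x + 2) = x^4 - 7*x^3 + 2*x^2 + 40*x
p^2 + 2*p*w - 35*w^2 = (p - 5*w)*(p + 7*w)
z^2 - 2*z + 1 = (z - 1)^2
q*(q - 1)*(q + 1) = q^3 - q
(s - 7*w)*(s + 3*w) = s^2 - 4*s*w - 21*w^2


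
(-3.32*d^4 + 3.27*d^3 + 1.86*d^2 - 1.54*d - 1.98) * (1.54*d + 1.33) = -5.1128*d^5 + 0.6202*d^4 + 7.2135*d^3 + 0.1022*d^2 - 5.0974*d - 2.6334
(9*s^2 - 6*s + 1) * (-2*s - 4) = -18*s^3 - 24*s^2 + 22*s - 4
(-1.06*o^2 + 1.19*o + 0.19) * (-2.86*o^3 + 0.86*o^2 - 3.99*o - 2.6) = 3.0316*o^5 - 4.315*o^4 + 4.7094*o^3 - 1.8287*o^2 - 3.8521*o - 0.494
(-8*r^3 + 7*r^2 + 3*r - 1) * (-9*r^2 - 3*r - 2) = 72*r^5 - 39*r^4 - 32*r^3 - 14*r^2 - 3*r + 2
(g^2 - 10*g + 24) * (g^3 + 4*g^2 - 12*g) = g^5 - 6*g^4 - 28*g^3 + 216*g^2 - 288*g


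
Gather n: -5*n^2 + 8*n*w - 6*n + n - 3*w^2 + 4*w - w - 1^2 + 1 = -5*n^2 + n*(8*w - 5) - 3*w^2 + 3*w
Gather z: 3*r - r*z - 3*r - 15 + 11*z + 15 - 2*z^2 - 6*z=-2*z^2 + z*(5 - r)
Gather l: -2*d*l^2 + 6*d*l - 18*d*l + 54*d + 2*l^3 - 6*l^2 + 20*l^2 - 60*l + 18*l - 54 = 54*d + 2*l^3 + l^2*(14 - 2*d) + l*(-12*d - 42) - 54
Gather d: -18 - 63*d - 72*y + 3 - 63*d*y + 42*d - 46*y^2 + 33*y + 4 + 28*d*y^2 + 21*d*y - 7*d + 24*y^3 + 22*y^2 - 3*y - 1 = d*(28*y^2 - 42*y - 28) + 24*y^3 - 24*y^2 - 42*y - 12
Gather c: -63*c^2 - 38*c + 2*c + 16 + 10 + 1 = -63*c^2 - 36*c + 27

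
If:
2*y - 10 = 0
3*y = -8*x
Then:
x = -15/8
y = 5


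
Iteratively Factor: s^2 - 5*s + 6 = (s - 2)*(s - 3)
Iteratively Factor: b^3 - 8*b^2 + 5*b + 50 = (b - 5)*(b^2 - 3*b - 10) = (b - 5)*(b + 2)*(b - 5)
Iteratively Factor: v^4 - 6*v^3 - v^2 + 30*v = (v)*(v^3 - 6*v^2 - v + 30) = v*(v + 2)*(v^2 - 8*v + 15) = v*(v - 5)*(v + 2)*(v - 3)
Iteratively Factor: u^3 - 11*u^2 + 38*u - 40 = (u - 5)*(u^2 - 6*u + 8) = (u - 5)*(u - 2)*(u - 4)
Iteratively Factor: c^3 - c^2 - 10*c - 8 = (c + 2)*(c^2 - 3*c - 4) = (c + 1)*(c + 2)*(c - 4)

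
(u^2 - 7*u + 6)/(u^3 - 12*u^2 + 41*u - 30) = 1/(u - 5)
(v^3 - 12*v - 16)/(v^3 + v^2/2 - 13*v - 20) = 2*(v + 2)/(2*v + 5)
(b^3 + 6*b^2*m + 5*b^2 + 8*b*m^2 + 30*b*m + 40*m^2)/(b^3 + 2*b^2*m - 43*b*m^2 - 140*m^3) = (b^2 + 2*b*m + 5*b + 10*m)/(b^2 - 2*b*m - 35*m^2)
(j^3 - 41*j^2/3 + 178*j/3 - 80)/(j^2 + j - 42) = (3*j^2 - 23*j + 40)/(3*(j + 7))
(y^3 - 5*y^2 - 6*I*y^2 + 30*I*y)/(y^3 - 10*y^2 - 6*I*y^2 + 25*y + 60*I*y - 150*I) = y/(y - 5)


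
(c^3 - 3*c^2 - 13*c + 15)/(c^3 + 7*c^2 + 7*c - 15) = (c - 5)/(c + 5)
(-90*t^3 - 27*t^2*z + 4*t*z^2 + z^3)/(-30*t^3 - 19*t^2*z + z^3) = (6*t + z)/(2*t + z)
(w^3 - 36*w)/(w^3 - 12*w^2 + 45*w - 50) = w*(w^2 - 36)/(w^3 - 12*w^2 + 45*w - 50)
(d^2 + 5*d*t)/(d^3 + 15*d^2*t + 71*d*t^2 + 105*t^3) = d/(d^2 + 10*d*t + 21*t^2)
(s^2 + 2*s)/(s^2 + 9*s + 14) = s/(s + 7)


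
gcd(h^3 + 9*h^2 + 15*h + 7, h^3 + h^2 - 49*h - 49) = h^2 + 8*h + 7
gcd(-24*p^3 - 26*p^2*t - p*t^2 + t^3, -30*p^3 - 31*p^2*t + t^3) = 6*p^2 + 5*p*t - t^2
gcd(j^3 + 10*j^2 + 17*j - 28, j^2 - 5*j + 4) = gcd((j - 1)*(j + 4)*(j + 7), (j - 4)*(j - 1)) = j - 1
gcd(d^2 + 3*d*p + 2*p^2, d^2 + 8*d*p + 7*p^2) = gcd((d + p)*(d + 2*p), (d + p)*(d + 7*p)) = d + p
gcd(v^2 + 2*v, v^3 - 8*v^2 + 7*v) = v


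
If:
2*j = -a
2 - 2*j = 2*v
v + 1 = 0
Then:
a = -4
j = 2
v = -1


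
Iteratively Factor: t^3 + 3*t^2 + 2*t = (t + 1)*(t^2 + 2*t) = (t + 1)*(t + 2)*(t)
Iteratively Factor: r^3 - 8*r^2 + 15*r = (r)*(r^2 - 8*r + 15) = r*(r - 5)*(r - 3)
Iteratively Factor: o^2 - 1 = (o - 1)*(o + 1)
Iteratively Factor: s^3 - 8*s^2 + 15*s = (s - 3)*(s^2 - 5*s) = s*(s - 3)*(s - 5)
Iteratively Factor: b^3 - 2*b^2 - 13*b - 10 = (b - 5)*(b^2 + 3*b + 2) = (b - 5)*(b + 1)*(b + 2)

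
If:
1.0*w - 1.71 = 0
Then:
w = 1.71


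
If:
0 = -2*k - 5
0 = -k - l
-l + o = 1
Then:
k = -5/2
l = 5/2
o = 7/2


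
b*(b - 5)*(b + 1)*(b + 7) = b^4 + 3*b^3 - 33*b^2 - 35*b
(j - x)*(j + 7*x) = j^2 + 6*j*x - 7*x^2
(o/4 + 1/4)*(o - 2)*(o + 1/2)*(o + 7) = o^4/4 + 13*o^3/8 - 3*o^2/2 - 37*o/8 - 7/4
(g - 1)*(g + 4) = g^2 + 3*g - 4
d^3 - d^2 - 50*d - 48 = (d - 8)*(d + 1)*(d + 6)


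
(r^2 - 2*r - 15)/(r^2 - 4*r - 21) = (r - 5)/(r - 7)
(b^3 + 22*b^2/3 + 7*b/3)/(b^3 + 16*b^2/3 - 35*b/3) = (3*b + 1)/(3*b - 5)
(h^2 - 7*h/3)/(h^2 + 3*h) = (h - 7/3)/(h + 3)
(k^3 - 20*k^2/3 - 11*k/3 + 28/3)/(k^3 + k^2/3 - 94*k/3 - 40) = (k^2 - 8*k + 7)/(k^2 - k - 30)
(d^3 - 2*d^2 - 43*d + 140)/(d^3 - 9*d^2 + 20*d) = (d + 7)/d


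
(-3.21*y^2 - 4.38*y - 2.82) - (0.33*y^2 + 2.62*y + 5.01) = -3.54*y^2 - 7.0*y - 7.83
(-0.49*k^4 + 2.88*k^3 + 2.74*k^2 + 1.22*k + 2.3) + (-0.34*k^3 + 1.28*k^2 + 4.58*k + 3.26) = -0.49*k^4 + 2.54*k^3 + 4.02*k^2 + 5.8*k + 5.56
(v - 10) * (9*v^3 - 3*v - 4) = 9*v^4 - 90*v^3 - 3*v^2 + 26*v + 40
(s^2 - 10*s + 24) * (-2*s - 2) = -2*s^3 + 18*s^2 - 28*s - 48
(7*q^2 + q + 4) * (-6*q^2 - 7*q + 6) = -42*q^4 - 55*q^3 + 11*q^2 - 22*q + 24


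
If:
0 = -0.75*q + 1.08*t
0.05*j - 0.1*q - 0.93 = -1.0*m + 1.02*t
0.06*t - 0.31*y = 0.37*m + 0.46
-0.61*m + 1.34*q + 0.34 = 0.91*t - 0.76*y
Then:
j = 19.5608867700762 - 10.9057454528375*y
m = -1.0617169428038*y - 1.43670373284173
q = -1.98804645209774*y - 1.71792914763454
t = -1.38058781395677*y - 1.19300635252398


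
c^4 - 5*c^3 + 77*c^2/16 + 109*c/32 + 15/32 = (c - 3)*(c - 5/2)*(c + 1/4)^2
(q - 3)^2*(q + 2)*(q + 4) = q^4 - 19*q^2 + 6*q + 72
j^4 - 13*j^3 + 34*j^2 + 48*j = j*(j - 8)*(j - 6)*(j + 1)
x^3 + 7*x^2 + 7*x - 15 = (x - 1)*(x + 3)*(x + 5)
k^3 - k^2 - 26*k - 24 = (k - 6)*(k + 1)*(k + 4)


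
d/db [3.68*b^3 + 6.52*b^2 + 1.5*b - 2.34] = 11.04*b^2 + 13.04*b + 1.5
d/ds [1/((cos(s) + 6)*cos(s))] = 2*(cos(s) + 3)*sin(s)/((cos(s) + 6)^2*cos(s)^2)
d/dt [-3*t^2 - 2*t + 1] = -6*t - 2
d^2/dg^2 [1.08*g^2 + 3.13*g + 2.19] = 2.16000000000000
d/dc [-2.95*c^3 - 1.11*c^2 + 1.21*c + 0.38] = -8.85*c^2 - 2.22*c + 1.21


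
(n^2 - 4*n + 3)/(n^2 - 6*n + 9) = (n - 1)/(n - 3)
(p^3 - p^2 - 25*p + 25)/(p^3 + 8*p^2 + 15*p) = (p^2 - 6*p + 5)/(p*(p + 3))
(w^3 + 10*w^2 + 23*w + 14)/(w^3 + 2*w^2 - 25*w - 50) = (w^2 + 8*w + 7)/(w^2 - 25)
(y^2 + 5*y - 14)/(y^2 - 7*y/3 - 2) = 3*(-y^2 - 5*y + 14)/(-3*y^2 + 7*y + 6)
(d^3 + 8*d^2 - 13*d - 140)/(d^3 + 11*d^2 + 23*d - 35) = (d - 4)/(d - 1)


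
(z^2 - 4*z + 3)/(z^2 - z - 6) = (z - 1)/(z + 2)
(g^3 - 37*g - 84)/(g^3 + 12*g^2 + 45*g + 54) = (g^2 - 3*g - 28)/(g^2 + 9*g + 18)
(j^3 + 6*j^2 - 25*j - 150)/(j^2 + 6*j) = j - 25/j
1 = 1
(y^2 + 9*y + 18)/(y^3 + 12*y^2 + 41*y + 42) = (y + 6)/(y^2 + 9*y + 14)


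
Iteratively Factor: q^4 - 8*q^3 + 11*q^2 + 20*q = (q + 1)*(q^3 - 9*q^2 + 20*q) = (q - 5)*(q + 1)*(q^2 - 4*q) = q*(q - 5)*(q + 1)*(q - 4)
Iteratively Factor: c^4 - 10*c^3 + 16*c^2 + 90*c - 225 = (c - 5)*(c^3 - 5*c^2 - 9*c + 45) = (c - 5)*(c + 3)*(c^2 - 8*c + 15) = (c - 5)^2*(c + 3)*(c - 3)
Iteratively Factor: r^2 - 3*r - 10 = (r - 5)*(r + 2)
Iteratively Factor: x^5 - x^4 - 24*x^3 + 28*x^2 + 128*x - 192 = (x - 4)*(x^4 + 3*x^3 - 12*x^2 - 20*x + 48) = (x - 4)*(x - 2)*(x^3 + 5*x^2 - 2*x - 24) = (x - 4)*(x - 2)*(x + 4)*(x^2 + x - 6) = (x - 4)*(x - 2)^2*(x + 4)*(x + 3)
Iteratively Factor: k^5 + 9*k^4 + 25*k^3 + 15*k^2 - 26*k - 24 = (k - 1)*(k^4 + 10*k^3 + 35*k^2 + 50*k + 24) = (k - 1)*(k + 2)*(k^3 + 8*k^2 + 19*k + 12) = (k - 1)*(k + 1)*(k + 2)*(k^2 + 7*k + 12) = (k - 1)*(k + 1)*(k + 2)*(k + 3)*(k + 4)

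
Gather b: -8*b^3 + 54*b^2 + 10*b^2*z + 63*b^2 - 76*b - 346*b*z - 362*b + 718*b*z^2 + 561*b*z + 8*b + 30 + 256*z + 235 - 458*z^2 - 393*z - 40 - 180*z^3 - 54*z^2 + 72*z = -8*b^3 + b^2*(10*z + 117) + b*(718*z^2 + 215*z - 430) - 180*z^3 - 512*z^2 - 65*z + 225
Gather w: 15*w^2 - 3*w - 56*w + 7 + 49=15*w^2 - 59*w + 56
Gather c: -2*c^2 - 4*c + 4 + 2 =-2*c^2 - 4*c + 6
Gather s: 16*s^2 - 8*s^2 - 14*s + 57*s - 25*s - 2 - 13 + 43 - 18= 8*s^2 + 18*s + 10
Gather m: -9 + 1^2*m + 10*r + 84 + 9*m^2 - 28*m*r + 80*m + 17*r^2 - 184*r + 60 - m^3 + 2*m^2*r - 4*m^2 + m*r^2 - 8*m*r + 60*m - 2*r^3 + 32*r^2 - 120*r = -m^3 + m^2*(2*r + 5) + m*(r^2 - 36*r + 141) - 2*r^3 + 49*r^2 - 294*r + 135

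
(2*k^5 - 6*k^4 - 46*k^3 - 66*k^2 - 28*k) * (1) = 2*k^5 - 6*k^4 - 46*k^3 - 66*k^2 - 28*k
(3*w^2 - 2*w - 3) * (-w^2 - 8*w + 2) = -3*w^4 - 22*w^3 + 25*w^2 + 20*w - 6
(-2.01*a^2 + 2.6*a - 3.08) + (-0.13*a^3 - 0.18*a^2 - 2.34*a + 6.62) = -0.13*a^3 - 2.19*a^2 + 0.26*a + 3.54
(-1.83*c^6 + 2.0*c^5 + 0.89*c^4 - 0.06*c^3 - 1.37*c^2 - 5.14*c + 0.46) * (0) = 0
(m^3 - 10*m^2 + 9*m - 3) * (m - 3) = m^4 - 13*m^3 + 39*m^2 - 30*m + 9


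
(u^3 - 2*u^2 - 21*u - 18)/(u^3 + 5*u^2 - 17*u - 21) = (u^2 - 3*u - 18)/(u^2 + 4*u - 21)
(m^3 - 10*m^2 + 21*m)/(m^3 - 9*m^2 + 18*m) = (m - 7)/(m - 6)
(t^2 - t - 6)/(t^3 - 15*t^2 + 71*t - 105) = (t + 2)/(t^2 - 12*t + 35)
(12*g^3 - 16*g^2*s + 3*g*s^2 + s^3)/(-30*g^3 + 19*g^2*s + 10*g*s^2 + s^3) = (-2*g + s)/(5*g + s)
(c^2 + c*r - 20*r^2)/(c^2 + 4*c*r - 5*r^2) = (-c + 4*r)/(-c + r)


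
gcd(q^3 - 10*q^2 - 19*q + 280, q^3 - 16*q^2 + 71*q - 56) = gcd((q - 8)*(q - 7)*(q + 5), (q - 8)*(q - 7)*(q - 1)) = q^2 - 15*q + 56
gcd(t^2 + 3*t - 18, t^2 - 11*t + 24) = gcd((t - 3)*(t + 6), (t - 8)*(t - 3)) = t - 3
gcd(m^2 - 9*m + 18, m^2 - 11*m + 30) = m - 6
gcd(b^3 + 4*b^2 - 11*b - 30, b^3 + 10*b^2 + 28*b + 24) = b + 2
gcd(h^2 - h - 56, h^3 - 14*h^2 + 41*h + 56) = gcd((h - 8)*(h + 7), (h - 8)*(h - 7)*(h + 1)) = h - 8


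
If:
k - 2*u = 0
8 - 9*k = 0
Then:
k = 8/9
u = 4/9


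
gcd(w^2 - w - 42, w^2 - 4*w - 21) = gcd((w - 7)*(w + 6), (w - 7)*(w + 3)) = w - 7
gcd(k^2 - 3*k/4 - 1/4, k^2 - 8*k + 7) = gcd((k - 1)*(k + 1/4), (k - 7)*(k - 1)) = k - 1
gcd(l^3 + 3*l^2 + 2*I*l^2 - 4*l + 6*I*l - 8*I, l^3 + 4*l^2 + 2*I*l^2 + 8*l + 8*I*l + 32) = l + 4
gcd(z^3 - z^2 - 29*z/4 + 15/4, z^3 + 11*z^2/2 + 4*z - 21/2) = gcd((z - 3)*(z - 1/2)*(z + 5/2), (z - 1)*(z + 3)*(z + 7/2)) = 1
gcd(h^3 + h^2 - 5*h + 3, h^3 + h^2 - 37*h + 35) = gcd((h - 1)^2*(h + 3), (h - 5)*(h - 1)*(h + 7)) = h - 1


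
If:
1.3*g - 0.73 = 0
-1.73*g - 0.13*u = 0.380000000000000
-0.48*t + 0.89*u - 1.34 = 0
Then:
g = 0.56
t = -22.07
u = -10.40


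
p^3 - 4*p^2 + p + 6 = (p - 3)*(p - 2)*(p + 1)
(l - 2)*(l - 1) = l^2 - 3*l + 2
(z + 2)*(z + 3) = z^2 + 5*z + 6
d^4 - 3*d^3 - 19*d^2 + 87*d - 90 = (d - 3)^2*(d - 2)*(d + 5)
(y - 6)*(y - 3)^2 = y^3 - 12*y^2 + 45*y - 54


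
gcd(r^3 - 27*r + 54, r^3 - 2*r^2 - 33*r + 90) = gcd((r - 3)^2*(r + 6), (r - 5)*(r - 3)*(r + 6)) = r^2 + 3*r - 18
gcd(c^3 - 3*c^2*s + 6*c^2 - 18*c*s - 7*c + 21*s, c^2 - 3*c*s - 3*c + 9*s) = -c + 3*s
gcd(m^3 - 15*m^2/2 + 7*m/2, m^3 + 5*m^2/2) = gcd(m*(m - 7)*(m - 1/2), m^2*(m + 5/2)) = m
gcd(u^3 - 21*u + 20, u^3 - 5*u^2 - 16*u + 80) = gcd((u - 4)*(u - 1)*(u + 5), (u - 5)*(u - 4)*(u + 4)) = u - 4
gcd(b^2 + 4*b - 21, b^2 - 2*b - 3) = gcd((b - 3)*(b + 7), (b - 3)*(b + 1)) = b - 3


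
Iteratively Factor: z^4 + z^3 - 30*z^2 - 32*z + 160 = (z - 2)*(z^3 + 3*z^2 - 24*z - 80) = (z - 5)*(z - 2)*(z^2 + 8*z + 16) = (z - 5)*(z - 2)*(z + 4)*(z + 4)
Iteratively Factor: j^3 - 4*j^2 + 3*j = (j - 3)*(j^2 - j) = j*(j - 3)*(j - 1)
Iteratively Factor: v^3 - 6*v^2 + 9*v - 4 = (v - 1)*(v^2 - 5*v + 4) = (v - 4)*(v - 1)*(v - 1)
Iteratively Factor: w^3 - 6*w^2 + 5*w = (w - 1)*(w^2 - 5*w) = w*(w - 1)*(w - 5)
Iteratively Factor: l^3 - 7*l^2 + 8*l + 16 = (l - 4)*(l^2 - 3*l - 4) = (l - 4)^2*(l + 1)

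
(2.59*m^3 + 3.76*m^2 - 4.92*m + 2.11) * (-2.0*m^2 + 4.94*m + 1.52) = -5.18*m^5 + 5.2746*m^4 + 32.3512*m^3 - 22.8096*m^2 + 2.945*m + 3.2072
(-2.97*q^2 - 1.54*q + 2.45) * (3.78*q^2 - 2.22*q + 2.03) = -11.2266*q^4 + 0.772200000000001*q^3 + 6.6507*q^2 - 8.5652*q + 4.9735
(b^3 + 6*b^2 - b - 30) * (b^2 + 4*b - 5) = b^5 + 10*b^4 + 18*b^3 - 64*b^2 - 115*b + 150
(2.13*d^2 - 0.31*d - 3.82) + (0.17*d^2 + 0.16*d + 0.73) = 2.3*d^2 - 0.15*d - 3.09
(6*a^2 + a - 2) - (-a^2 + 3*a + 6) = 7*a^2 - 2*a - 8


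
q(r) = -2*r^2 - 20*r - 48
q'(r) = -4*r - 20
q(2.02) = -96.56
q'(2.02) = -28.08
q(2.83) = -120.62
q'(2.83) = -31.32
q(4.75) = -188.12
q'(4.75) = -39.00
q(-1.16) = -27.49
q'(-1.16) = -15.36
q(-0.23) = -43.51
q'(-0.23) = -19.08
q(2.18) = -101.10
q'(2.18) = -28.72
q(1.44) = -80.95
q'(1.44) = -25.76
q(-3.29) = -3.85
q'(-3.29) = -6.84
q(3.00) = -126.00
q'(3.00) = -32.00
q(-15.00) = -198.00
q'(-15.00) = 40.00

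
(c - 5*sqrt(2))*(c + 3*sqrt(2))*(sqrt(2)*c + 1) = sqrt(2)*c^3 - 3*c^2 - 32*sqrt(2)*c - 30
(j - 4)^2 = j^2 - 8*j + 16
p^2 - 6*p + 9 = (p - 3)^2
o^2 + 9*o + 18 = (o + 3)*(o + 6)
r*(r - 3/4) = r^2 - 3*r/4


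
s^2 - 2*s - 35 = (s - 7)*(s + 5)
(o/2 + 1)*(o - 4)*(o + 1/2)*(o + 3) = o^4/2 + 3*o^3/4 - 27*o^2/4 - 31*o/2 - 6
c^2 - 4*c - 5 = (c - 5)*(c + 1)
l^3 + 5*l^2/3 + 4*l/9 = l*(l + 1/3)*(l + 4/3)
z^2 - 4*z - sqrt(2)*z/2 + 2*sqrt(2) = (z - 4)*(z - sqrt(2)/2)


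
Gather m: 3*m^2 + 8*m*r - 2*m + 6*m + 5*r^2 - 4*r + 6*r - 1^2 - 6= 3*m^2 + m*(8*r + 4) + 5*r^2 + 2*r - 7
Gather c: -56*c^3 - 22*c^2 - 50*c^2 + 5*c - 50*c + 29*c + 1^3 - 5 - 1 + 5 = -56*c^3 - 72*c^2 - 16*c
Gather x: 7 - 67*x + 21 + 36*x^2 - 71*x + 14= 36*x^2 - 138*x + 42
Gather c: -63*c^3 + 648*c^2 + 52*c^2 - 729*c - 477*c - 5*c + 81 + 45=-63*c^3 + 700*c^2 - 1211*c + 126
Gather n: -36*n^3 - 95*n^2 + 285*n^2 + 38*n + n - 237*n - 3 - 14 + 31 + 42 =-36*n^3 + 190*n^2 - 198*n + 56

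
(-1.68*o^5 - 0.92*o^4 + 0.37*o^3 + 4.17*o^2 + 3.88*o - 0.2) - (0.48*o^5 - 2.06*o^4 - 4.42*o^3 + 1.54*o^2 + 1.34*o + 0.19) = -2.16*o^5 + 1.14*o^4 + 4.79*o^3 + 2.63*o^2 + 2.54*o - 0.39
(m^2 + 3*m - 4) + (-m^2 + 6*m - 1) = 9*m - 5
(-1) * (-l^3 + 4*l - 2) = l^3 - 4*l + 2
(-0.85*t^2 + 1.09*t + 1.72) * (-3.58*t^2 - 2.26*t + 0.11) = 3.043*t^4 - 1.9812*t^3 - 8.7145*t^2 - 3.7673*t + 0.1892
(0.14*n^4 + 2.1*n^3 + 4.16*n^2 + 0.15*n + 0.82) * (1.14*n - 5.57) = 0.1596*n^5 + 1.6142*n^4 - 6.9546*n^3 - 23.0002*n^2 + 0.0992999999999998*n - 4.5674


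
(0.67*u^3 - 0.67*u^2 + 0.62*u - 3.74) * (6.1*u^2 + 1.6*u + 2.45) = 4.087*u^5 - 3.015*u^4 + 4.3515*u^3 - 23.4635*u^2 - 4.465*u - 9.163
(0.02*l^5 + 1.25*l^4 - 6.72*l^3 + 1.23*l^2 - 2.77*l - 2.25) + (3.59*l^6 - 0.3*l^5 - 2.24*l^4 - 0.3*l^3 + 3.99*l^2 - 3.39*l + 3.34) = 3.59*l^6 - 0.28*l^5 - 0.99*l^4 - 7.02*l^3 + 5.22*l^2 - 6.16*l + 1.09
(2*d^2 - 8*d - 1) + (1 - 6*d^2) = -4*d^2 - 8*d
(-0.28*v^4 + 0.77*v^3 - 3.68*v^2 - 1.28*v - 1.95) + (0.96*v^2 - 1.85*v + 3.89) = -0.28*v^4 + 0.77*v^3 - 2.72*v^2 - 3.13*v + 1.94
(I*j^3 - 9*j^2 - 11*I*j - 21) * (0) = 0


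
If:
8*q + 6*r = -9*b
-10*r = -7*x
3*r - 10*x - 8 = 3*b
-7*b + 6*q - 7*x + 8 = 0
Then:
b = 5776/3127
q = -3684/3127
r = -3752/3127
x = -5360/3127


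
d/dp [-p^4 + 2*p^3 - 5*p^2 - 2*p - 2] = -4*p^3 + 6*p^2 - 10*p - 2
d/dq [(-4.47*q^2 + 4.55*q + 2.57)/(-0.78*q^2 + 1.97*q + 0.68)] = (-5.2569*q^2 - 2.07*q - 1.9689)/(0.6084*q^4 - 3.0732*q^3 + 2.8201*q^2 + 2.6792*q + 0.4624)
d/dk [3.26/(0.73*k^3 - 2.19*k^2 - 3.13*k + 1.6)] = (-7.1394*k^2 + 14.2788*k + 10.2038)/(0.73*k^3 - 2.19*k^2 - 3.13*k + 1.6)^2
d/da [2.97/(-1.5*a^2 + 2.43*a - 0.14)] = (8.91*a - 7.2171)/(1.5*a^2 - 2.43*a + 0.14)^2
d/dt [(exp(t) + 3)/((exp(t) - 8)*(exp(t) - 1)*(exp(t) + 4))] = 2*(-exp(3*t) - 2*exp(2*t) + 15*exp(t) + 58)*exp(t)/(exp(6*t) - 10*exp(5*t) - 31*exp(4*t) + 344*exp(3*t) + 464*exp(2*t) - 1792*exp(t) + 1024)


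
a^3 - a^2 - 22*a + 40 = (a - 4)*(a - 2)*(a + 5)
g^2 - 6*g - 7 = (g - 7)*(g + 1)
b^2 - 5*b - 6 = (b - 6)*(b + 1)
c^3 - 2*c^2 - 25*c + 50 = (c - 5)*(c - 2)*(c + 5)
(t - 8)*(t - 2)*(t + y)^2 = t^4 + 2*t^3*y - 10*t^3 + t^2*y^2 - 20*t^2*y + 16*t^2 - 10*t*y^2 + 32*t*y + 16*y^2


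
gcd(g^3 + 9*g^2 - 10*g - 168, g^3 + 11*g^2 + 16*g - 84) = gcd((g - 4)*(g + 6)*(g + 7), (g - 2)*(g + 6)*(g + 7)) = g^2 + 13*g + 42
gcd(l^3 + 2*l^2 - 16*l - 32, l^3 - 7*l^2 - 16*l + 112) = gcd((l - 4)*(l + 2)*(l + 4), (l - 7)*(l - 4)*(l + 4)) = l^2 - 16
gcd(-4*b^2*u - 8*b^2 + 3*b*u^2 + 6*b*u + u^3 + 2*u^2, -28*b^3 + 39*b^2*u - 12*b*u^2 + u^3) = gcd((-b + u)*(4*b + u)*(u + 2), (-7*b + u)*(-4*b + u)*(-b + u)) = -b + u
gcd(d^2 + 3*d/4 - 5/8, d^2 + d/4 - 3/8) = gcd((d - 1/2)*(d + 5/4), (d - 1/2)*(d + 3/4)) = d - 1/2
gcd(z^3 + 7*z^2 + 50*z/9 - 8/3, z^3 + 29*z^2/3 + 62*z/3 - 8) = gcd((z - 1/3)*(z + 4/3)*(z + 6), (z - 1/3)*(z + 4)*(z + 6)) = z^2 + 17*z/3 - 2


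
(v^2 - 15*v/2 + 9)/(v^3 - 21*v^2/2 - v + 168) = (2*v - 3)/(2*v^2 - 9*v - 56)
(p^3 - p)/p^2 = p - 1/p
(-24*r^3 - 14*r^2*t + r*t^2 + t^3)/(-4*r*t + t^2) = 6*r^2/t + 5*r + t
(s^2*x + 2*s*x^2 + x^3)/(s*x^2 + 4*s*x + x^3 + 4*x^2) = (s + x)/(x + 4)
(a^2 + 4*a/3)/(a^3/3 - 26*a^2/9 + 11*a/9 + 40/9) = 3*a*(3*a + 4)/(3*a^3 - 26*a^2 + 11*a + 40)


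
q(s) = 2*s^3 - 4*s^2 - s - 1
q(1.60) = -4.65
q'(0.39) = -3.21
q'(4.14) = 68.72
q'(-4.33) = 146.13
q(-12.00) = -4021.00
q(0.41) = -1.94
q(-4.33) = -234.03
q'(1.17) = -2.15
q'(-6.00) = 263.00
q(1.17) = -4.44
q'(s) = 6*s^2 - 8*s - 1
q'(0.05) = -1.38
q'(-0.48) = 4.22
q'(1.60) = 1.56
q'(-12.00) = 959.00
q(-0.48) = -1.66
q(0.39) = -1.88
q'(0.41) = -3.27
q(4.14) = 68.22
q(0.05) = -1.06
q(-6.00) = -571.00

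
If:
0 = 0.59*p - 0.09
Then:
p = 0.15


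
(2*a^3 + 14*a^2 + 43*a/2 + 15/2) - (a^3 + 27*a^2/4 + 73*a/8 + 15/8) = a^3 + 29*a^2/4 + 99*a/8 + 45/8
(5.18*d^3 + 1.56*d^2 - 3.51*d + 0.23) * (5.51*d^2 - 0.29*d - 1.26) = 28.5418*d^5 + 7.0934*d^4 - 26.3193*d^3 + 0.3196*d^2 + 4.3559*d - 0.2898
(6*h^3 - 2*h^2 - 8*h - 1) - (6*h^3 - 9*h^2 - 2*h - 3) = 7*h^2 - 6*h + 2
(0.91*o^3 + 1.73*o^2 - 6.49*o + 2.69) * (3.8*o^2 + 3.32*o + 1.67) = 3.458*o^5 + 9.5952*o^4 - 17.3987*o^3 - 8.4357*o^2 - 1.9075*o + 4.4923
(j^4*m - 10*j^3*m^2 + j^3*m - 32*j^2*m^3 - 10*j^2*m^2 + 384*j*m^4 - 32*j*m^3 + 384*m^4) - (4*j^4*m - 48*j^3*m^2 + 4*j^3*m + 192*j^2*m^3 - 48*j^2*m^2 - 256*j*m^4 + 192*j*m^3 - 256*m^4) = -3*j^4*m + 38*j^3*m^2 - 3*j^3*m - 224*j^2*m^3 + 38*j^2*m^2 + 640*j*m^4 - 224*j*m^3 + 640*m^4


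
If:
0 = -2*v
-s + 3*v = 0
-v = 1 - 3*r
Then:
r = 1/3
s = 0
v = 0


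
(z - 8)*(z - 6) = z^2 - 14*z + 48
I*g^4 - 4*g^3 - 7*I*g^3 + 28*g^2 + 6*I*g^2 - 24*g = g*(g - 6)*(g + 4*I)*(I*g - I)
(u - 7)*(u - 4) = u^2 - 11*u + 28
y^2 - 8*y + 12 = (y - 6)*(y - 2)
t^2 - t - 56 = (t - 8)*(t + 7)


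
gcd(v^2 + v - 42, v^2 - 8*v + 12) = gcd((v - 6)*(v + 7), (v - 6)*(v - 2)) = v - 6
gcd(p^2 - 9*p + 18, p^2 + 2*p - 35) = 1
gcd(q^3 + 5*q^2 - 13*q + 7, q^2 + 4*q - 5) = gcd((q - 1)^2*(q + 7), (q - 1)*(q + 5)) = q - 1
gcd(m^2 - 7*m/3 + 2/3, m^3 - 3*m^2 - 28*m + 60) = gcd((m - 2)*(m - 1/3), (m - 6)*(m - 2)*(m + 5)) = m - 2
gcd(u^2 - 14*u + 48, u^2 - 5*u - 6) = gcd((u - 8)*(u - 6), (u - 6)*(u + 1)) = u - 6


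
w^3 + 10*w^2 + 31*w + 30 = (w + 2)*(w + 3)*(w + 5)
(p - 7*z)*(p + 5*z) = p^2 - 2*p*z - 35*z^2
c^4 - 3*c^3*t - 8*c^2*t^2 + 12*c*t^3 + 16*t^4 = (c - 4*t)*(c - 2*t)*(c + t)*(c + 2*t)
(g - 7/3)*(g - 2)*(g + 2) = g^3 - 7*g^2/3 - 4*g + 28/3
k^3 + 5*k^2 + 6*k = k*(k + 2)*(k + 3)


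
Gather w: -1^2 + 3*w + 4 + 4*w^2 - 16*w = 4*w^2 - 13*w + 3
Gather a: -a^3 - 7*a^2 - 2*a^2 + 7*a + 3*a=-a^3 - 9*a^2 + 10*a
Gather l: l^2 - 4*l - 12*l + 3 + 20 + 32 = l^2 - 16*l + 55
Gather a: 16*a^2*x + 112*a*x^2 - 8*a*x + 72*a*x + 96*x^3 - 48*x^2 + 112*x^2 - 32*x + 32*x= 16*a^2*x + a*(112*x^2 + 64*x) + 96*x^3 + 64*x^2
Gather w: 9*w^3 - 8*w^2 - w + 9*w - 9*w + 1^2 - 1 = 9*w^3 - 8*w^2 - w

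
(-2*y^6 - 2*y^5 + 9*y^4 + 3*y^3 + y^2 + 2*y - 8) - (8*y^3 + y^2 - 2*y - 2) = -2*y^6 - 2*y^5 + 9*y^4 - 5*y^3 + 4*y - 6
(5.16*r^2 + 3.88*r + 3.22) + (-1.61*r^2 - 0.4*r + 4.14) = 3.55*r^2 + 3.48*r + 7.36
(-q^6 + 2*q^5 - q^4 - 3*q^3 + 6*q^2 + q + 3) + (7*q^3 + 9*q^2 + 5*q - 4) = -q^6 + 2*q^5 - q^4 + 4*q^3 + 15*q^2 + 6*q - 1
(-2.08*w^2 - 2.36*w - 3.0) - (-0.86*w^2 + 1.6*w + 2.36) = -1.22*w^2 - 3.96*w - 5.36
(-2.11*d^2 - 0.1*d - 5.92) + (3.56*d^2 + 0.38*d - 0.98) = 1.45*d^2 + 0.28*d - 6.9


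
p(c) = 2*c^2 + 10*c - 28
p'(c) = 4*c + 10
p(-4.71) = -30.73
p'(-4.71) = -8.84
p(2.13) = 2.37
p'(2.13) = 18.52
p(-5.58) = -21.53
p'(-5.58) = -12.32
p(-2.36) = -40.46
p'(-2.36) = 0.56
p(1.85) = -2.66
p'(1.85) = 17.40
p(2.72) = 14.00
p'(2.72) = 20.88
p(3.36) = 28.18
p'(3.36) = 23.44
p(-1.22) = -37.22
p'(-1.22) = 5.12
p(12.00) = 380.00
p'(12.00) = 58.00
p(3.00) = 20.00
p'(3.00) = 22.00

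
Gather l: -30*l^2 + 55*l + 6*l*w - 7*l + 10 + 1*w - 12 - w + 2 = -30*l^2 + l*(6*w + 48)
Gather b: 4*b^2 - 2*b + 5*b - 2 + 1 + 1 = 4*b^2 + 3*b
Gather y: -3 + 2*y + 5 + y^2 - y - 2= y^2 + y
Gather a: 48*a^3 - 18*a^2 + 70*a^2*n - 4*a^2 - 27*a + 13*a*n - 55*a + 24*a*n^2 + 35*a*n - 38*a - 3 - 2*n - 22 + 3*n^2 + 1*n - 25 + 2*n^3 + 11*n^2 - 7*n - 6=48*a^3 + a^2*(70*n - 22) + a*(24*n^2 + 48*n - 120) + 2*n^3 + 14*n^2 - 8*n - 56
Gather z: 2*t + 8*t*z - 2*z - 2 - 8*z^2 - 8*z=2*t - 8*z^2 + z*(8*t - 10) - 2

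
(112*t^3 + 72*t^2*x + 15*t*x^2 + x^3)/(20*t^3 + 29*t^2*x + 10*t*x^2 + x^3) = (28*t^2 + 11*t*x + x^2)/(5*t^2 + 6*t*x + x^2)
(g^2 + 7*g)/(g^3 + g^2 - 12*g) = (g + 7)/(g^2 + g - 12)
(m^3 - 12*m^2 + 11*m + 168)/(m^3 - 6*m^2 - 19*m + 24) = (m - 7)/(m - 1)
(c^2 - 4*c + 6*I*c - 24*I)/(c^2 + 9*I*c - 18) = (c - 4)/(c + 3*I)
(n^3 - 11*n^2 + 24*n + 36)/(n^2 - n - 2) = (n^2 - 12*n + 36)/(n - 2)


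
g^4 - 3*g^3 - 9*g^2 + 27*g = g*(g - 3)^2*(g + 3)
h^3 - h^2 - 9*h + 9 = (h - 3)*(h - 1)*(h + 3)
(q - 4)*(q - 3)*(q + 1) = q^3 - 6*q^2 + 5*q + 12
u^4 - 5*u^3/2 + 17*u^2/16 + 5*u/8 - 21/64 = (u - 7/4)*(u - 3/4)*(u - 1/2)*(u + 1/2)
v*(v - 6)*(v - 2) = v^3 - 8*v^2 + 12*v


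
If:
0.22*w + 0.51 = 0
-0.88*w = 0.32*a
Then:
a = 6.38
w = -2.32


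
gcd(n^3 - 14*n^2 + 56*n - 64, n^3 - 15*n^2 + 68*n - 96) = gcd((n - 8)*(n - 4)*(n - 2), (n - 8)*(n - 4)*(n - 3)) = n^2 - 12*n + 32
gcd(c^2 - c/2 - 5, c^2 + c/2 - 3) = c + 2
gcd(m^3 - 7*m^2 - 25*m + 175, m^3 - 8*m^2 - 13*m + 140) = m^2 - 12*m + 35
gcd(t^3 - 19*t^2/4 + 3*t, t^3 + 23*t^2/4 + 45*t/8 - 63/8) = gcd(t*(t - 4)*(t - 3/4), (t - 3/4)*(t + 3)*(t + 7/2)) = t - 3/4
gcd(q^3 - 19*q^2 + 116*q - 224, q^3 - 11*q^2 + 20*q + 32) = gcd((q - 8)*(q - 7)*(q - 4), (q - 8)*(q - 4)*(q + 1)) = q^2 - 12*q + 32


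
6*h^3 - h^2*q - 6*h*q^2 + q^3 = (-6*h + q)*(-h + q)*(h + q)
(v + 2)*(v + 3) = v^2 + 5*v + 6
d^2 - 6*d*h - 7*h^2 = (d - 7*h)*(d + h)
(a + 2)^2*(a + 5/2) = a^3 + 13*a^2/2 + 14*a + 10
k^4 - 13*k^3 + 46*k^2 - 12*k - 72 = (k - 6)^2*(k - 2)*(k + 1)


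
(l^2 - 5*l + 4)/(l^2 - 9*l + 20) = (l - 1)/(l - 5)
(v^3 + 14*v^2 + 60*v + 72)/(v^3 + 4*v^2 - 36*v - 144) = (v^2 + 8*v + 12)/(v^2 - 2*v - 24)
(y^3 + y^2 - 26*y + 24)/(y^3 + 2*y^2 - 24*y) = (y - 1)/y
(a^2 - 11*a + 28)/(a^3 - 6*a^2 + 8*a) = (a - 7)/(a*(a - 2))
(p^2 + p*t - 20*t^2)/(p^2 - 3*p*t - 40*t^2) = (p - 4*t)/(p - 8*t)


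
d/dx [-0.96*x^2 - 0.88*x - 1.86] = -1.92*x - 0.88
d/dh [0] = 0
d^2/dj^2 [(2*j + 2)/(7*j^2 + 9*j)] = 4*(49*j^3 + 147*j^2 + 189*j + 81)/(j^3*(343*j^3 + 1323*j^2 + 1701*j + 729))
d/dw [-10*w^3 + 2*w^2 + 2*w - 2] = -30*w^2 + 4*w + 2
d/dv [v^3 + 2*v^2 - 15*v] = 3*v^2 + 4*v - 15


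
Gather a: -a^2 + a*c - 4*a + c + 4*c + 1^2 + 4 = -a^2 + a*(c - 4) + 5*c + 5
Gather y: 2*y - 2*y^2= -2*y^2 + 2*y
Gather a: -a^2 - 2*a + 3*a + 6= -a^2 + a + 6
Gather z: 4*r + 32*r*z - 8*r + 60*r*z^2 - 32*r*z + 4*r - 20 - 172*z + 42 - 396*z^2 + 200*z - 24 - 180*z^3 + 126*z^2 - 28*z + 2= -180*z^3 + z^2*(60*r - 270)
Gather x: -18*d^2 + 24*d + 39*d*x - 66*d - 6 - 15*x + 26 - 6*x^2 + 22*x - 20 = -18*d^2 - 42*d - 6*x^2 + x*(39*d + 7)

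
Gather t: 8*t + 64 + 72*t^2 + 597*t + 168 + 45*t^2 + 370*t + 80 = 117*t^2 + 975*t + 312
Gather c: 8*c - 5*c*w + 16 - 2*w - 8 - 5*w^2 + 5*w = c*(8 - 5*w) - 5*w^2 + 3*w + 8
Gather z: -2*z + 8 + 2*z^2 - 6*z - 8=2*z^2 - 8*z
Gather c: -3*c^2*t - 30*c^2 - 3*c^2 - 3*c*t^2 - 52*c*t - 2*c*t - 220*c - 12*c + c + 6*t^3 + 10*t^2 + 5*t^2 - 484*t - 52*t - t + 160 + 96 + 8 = c^2*(-3*t - 33) + c*(-3*t^2 - 54*t - 231) + 6*t^3 + 15*t^2 - 537*t + 264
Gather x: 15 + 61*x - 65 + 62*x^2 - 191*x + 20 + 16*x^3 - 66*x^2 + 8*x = 16*x^3 - 4*x^2 - 122*x - 30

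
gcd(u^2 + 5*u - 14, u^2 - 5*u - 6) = 1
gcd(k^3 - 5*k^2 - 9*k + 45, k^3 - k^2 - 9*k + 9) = k^2 - 9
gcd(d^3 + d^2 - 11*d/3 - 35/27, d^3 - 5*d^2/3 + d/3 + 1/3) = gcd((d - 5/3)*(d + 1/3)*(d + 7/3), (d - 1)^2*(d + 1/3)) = d + 1/3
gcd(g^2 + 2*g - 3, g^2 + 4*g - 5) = g - 1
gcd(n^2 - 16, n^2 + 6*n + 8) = n + 4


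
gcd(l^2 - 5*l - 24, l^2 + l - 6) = l + 3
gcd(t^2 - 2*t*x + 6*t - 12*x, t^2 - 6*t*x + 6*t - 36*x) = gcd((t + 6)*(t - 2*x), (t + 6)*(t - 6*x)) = t + 6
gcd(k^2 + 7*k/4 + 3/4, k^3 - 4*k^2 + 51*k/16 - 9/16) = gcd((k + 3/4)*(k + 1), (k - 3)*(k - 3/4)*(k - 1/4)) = 1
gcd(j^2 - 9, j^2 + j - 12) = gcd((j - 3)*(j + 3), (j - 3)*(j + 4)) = j - 3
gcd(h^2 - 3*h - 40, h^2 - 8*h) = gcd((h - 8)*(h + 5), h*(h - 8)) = h - 8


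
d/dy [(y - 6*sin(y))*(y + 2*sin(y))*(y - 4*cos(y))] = -4*sqrt(2)*y^2*cos(y + pi/4) + 3*y^2 - 12*y*sin(2*y) - 8*sqrt(2)*y*sin(y + pi/4) + 16*y*cos(2*y) - 12*sin(y) + 8*sin(2*y) + 36*sin(3*y) + 6*cos(2*y) - 6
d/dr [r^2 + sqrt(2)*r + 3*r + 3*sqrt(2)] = 2*r + sqrt(2) + 3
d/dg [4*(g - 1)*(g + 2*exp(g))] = 8*g*exp(g) + 8*g - 4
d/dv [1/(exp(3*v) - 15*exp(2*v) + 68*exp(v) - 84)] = (-3*exp(2*v) + 30*exp(v) - 68)*exp(v)/(exp(3*v) - 15*exp(2*v) + 68*exp(v) - 84)^2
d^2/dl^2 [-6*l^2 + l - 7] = -12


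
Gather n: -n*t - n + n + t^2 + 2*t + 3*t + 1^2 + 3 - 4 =-n*t + t^2 + 5*t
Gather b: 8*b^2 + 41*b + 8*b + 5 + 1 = 8*b^2 + 49*b + 6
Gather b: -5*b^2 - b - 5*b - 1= -5*b^2 - 6*b - 1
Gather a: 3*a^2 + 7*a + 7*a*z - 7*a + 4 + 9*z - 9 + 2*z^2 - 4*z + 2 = 3*a^2 + 7*a*z + 2*z^2 + 5*z - 3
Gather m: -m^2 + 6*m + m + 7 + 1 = -m^2 + 7*m + 8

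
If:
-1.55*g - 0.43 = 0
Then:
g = -0.28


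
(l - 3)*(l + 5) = l^2 + 2*l - 15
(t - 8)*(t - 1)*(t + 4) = t^3 - 5*t^2 - 28*t + 32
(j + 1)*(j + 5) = j^2 + 6*j + 5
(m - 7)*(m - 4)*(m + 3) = m^3 - 8*m^2 - 5*m + 84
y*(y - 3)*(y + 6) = y^3 + 3*y^2 - 18*y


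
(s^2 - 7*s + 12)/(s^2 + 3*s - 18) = (s - 4)/(s + 6)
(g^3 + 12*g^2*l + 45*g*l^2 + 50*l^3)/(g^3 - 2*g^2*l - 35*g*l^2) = (g^2 + 7*g*l + 10*l^2)/(g*(g - 7*l))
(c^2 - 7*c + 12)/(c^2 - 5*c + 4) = (c - 3)/(c - 1)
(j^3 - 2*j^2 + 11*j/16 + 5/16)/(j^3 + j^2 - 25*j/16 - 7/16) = (4*j - 5)/(4*j + 7)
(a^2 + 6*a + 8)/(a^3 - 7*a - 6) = (a + 4)/(a^2 - 2*a - 3)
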